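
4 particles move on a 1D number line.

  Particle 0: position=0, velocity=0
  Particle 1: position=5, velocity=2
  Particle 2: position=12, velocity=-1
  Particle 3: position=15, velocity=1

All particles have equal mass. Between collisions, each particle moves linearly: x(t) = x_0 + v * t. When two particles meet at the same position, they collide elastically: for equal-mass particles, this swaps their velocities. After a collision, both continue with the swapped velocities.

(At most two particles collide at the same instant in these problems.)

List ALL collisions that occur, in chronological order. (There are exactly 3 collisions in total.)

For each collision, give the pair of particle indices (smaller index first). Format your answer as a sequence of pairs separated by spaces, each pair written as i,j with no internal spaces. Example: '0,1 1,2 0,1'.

Answer: 1,2 2,3 0,1

Derivation:
Collision at t=7/3: particles 1 and 2 swap velocities; positions: p0=0 p1=29/3 p2=29/3 p3=52/3; velocities now: v0=0 v1=-1 v2=2 v3=1
Collision at t=10: particles 2 and 3 swap velocities; positions: p0=0 p1=2 p2=25 p3=25; velocities now: v0=0 v1=-1 v2=1 v3=2
Collision at t=12: particles 0 and 1 swap velocities; positions: p0=0 p1=0 p2=27 p3=29; velocities now: v0=-1 v1=0 v2=1 v3=2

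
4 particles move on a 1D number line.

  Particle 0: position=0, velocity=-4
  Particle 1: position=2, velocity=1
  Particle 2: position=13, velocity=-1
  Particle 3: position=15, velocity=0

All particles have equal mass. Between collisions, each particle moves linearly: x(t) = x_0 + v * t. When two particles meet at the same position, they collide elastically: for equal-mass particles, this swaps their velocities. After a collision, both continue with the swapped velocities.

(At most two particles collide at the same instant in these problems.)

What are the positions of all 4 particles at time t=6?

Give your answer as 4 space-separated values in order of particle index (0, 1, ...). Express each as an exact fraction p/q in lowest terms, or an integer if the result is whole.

Answer: -24 7 8 15

Derivation:
Collision at t=11/2: particles 1 and 2 swap velocities; positions: p0=-22 p1=15/2 p2=15/2 p3=15; velocities now: v0=-4 v1=-1 v2=1 v3=0
Advance to t=6 (no further collisions before then); velocities: v0=-4 v1=-1 v2=1 v3=0; positions = -24 7 8 15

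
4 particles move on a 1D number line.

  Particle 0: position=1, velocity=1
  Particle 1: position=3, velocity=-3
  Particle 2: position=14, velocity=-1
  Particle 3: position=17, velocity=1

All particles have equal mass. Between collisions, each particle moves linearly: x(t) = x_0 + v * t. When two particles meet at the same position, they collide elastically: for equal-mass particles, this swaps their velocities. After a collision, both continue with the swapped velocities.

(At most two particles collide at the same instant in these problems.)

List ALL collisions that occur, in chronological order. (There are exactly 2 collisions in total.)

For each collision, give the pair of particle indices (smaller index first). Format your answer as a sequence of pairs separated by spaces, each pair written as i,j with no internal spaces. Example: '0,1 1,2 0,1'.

Answer: 0,1 1,2

Derivation:
Collision at t=1/2: particles 0 and 1 swap velocities; positions: p0=3/2 p1=3/2 p2=27/2 p3=35/2; velocities now: v0=-3 v1=1 v2=-1 v3=1
Collision at t=13/2: particles 1 and 2 swap velocities; positions: p0=-33/2 p1=15/2 p2=15/2 p3=47/2; velocities now: v0=-3 v1=-1 v2=1 v3=1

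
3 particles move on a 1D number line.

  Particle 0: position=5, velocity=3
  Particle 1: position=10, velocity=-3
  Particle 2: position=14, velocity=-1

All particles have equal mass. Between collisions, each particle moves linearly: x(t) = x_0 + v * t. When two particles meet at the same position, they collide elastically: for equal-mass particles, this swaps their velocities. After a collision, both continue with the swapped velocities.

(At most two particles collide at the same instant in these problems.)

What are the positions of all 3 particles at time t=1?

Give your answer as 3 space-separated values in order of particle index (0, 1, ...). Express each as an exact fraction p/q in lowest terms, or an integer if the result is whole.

Collision at t=5/6: particles 0 and 1 swap velocities; positions: p0=15/2 p1=15/2 p2=79/6; velocities now: v0=-3 v1=3 v2=-1
Advance to t=1 (no further collisions before then); velocities: v0=-3 v1=3 v2=-1; positions = 7 8 13

Answer: 7 8 13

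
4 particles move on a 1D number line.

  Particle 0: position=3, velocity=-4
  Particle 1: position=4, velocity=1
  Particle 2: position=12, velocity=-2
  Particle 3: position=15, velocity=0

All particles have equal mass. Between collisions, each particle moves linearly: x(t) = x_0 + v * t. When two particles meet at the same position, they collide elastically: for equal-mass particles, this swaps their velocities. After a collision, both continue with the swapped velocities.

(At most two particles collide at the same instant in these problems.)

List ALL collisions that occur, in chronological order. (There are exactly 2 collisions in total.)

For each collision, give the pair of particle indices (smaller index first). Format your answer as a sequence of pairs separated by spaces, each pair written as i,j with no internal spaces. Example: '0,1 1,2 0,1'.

Collision at t=8/3: particles 1 and 2 swap velocities; positions: p0=-23/3 p1=20/3 p2=20/3 p3=15; velocities now: v0=-4 v1=-2 v2=1 v3=0
Collision at t=11: particles 2 and 3 swap velocities; positions: p0=-41 p1=-10 p2=15 p3=15; velocities now: v0=-4 v1=-2 v2=0 v3=1

Answer: 1,2 2,3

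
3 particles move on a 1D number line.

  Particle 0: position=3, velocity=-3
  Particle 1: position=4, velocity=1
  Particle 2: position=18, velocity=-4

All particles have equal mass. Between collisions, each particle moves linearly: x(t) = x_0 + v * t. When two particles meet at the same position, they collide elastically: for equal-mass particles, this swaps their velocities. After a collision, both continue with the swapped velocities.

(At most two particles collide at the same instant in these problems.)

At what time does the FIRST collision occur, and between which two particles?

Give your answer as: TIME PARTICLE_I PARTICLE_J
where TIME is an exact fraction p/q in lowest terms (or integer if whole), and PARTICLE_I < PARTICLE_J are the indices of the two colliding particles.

Pair (0,1): pos 3,4 vel -3,1 -> not approaching (rel speed -4 <= 0)
Pair (1,2): pos 4,18 vel 1,-4 -> gap=14, closing at 5/unit, collide at t=14/5
Earliest collision: t=14/5 between 1 and 2

Answer: 14/5 1 2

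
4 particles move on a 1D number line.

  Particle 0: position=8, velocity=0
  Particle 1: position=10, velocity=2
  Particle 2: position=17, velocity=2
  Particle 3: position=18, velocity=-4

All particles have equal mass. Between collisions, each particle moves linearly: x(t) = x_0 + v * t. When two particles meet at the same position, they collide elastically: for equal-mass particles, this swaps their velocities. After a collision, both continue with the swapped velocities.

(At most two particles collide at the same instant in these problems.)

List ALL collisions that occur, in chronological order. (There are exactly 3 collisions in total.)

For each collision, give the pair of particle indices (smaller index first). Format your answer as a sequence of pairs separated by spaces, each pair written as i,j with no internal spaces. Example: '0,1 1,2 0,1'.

Collision at t=1/6: particles 2 and 3 swap velocities; positions: p0=8 p1=31/3 p2=52/3 p3=52/3; velocities now: v0=0 v1=2 v2=-4 v3=2
Collision at t=4/3: particles 1 and 2 swap velocities; positions: p0=8 p1=38/3 p2=38/3 p3=59/3; velocities now: v0=0 v1=-4 v2=2 v3=2
Collision at t=5/2: particles 0 and 1 swap velocities; positions: p0=8 p1=8 p2=15 p3=22; velocities now: v0=-4 v1=0 v2=2 v3=2

Answer: 2,3 1,2 0,1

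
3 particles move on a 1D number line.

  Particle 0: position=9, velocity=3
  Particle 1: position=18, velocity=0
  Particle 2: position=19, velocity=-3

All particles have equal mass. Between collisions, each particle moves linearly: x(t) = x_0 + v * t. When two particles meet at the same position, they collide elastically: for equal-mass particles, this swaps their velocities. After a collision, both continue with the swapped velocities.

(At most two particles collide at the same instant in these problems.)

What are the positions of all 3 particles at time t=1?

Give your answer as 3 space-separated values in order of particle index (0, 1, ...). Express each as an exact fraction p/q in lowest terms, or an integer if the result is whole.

Answer: 12 16 18

Derivation:
Collision at t=1/3: particles 1 and 2 swap velocities; positions: p0=10 p1=18 p2=18; velocities now: v0=3 v1=-3 v2=0
Advance to t=1 (no further collisions before then); velocities: v0=3 v1=-3 v2=0; positions = 12 16 18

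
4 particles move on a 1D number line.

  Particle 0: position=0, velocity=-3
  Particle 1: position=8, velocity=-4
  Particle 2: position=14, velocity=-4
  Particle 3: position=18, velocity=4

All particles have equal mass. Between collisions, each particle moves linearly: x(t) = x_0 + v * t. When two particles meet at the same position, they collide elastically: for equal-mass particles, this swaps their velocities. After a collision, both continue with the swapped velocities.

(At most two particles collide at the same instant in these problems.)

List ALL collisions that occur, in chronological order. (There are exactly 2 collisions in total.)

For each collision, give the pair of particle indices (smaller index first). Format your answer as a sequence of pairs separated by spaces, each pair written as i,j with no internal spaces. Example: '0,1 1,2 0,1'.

Answer: 0,1 1,2

Derivation:
Collision at t=8: particles 0 and 1 swap velocities; positions: p0=-24 p1=-24 p2=-18 p3=50; velocities now: v0=-4 v1=-3 v2=-4 v3=4
Collision at t=14: particles 1 and 2 swap velocities; positions: p0=-48 p1=-42 p2=-42 p3=74; velocities now: v0=-4 v1=-4 v2=-3 v3=4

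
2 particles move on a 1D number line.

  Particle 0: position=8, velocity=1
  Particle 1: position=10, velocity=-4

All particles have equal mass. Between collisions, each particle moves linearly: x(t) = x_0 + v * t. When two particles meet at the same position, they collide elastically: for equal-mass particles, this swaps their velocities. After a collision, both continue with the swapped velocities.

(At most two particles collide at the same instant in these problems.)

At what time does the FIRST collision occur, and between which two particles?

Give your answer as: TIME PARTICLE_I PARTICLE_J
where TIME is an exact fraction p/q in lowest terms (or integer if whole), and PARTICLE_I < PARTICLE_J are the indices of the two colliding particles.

Answer: 2/5 0 1

Derivation:
Pair (0,1): pos 8,10 vel 1,-4 -> gap=2, closing at 5/unit, collide at t=2/5
Earliest collision: t=2/5 between 0 and 1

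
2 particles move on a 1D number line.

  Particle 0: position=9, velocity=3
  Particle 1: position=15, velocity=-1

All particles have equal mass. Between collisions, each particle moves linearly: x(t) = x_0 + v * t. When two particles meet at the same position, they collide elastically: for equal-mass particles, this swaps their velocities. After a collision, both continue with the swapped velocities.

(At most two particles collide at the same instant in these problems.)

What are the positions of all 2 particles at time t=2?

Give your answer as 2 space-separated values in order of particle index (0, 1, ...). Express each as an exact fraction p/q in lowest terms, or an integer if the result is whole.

Answer: 13 15

Derivation:
Collision at t=3/2: particles 0 and 1 swap velocities; positions: p0=27/2 p1=27/2; velocities now: v0=-1 v1=3
Advance to t=2 (no further collisions before then); velocities: v0=-1 v1=3; positions = 13 15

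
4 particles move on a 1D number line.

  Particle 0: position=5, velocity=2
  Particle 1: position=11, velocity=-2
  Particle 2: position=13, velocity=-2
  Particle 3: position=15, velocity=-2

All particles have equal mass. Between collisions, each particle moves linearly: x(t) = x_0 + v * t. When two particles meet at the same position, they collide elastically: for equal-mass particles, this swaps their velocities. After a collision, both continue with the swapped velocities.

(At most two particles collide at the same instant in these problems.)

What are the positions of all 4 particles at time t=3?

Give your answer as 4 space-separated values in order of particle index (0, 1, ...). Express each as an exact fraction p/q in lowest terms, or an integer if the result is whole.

Collision at t=3/2: particles 0 and 1 swap velocities; positions: p0=8 p1=8 p2=10 p3=12; velocities now: v0=-2 v1=2 v2=-2 v3=-2
Collision at t=2: particles 1 and 2 swap velocities; positions: p0=7 p1=9 p2=9 p3=11; velocities now: v0=-2 v1=-2 v2=2 v3=-2
Collision at t=5/2: particles 2 and 3 swap velocities; positions: p0=6 p1=8 p2=10 p3=10; velocities now: v0=-2 v1=-2 v2=-2 v3=2
Advance to t=3 (no further collisions before then); velocities: v0=-2 v1=-2 v2=-2 v3=2; positions = 5 7 9 11

Answer: 5 7 9 11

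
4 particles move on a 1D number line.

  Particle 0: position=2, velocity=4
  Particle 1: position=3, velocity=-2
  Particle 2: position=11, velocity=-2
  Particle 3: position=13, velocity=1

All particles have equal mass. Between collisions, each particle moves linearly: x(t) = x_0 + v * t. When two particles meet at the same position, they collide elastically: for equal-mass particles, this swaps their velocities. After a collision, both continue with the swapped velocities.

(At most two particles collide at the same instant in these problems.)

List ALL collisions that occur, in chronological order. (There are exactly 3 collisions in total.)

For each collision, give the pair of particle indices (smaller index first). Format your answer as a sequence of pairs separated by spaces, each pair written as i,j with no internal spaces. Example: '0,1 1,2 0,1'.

Collision at t=1/6: particles 0 and 1 swap velocities; positions: p0=8/3 p1=8/3 p2=32/3 p3=79/6; velocities now: v0=-2 v1=4 v2=-2 v3=1
Collision at t=3/2: particles 1 and 2 swap velocities; positions: p0=0 p1=8 p2=8 p3=29/2; velocities now: v0=-2 v1=-2 v2=4 v3=1
Collision at t=11/3: particles 2 and 3 swap velocities; positions: p0=-13/3 p1=11/3 p2=50/3 p3=50/3; velocities now: v0=-2 v1=-2 v2=1 v3=4

Answer: 0,1 1,2 2,3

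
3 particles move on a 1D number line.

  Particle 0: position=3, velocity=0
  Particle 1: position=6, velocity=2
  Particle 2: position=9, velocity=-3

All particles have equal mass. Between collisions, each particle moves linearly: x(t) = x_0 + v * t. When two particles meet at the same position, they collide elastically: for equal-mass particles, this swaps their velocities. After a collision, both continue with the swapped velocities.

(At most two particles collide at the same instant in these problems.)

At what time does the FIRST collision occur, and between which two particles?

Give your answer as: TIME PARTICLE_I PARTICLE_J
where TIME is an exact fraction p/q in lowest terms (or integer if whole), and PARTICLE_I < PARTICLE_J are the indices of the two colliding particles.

Answer: 3/5 1 2

Derivation:
Pair (0,1): pos 3,6 vel 0,2 -> not approaching (rel speed -2 <= 0)
Pair (1,2): pos 6,9 vel 2,-3 -> gap=3, closing at 5/unit, collide at t=3/5
Earliest collision: t=3/5 between 1 and 2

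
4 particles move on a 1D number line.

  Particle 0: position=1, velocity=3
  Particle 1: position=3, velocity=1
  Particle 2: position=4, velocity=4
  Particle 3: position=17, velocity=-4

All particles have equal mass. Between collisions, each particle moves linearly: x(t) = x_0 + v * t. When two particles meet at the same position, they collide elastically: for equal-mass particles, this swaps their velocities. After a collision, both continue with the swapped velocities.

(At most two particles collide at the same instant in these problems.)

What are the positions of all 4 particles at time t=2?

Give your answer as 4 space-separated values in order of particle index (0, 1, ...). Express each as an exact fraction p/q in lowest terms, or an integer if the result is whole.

Answer: 5 7 9 12

Derivation:
Collision at t=1: particles 0 and 1 swap velocities; positions: p0=4 p1=4 p2=8 p3=13; velocities now: v0=1 v1=3 v2=4 v3=-4
Collision at t=13/8: particles 2 and 3 swap velocities; positions: p0=37/8 p1=47/8 p2=21/2 p3=21/2; velocities now: v0=1 v1=3 v2=-4 v3=4
Advance to t=2 (no further collisions before then); velocities: v0=1 v1=3 v2=-4 v3=4; positions = 5 7 9 12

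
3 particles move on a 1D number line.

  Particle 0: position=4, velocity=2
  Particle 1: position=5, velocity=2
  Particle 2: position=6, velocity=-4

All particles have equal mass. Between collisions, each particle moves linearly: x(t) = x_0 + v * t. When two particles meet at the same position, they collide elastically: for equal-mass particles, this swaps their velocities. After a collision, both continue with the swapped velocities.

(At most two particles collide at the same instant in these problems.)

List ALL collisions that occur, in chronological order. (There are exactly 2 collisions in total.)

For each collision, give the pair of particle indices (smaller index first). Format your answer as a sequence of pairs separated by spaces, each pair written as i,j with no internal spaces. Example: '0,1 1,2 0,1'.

Answer: 1,2 0,1

Derivation:
Collision at t=1/6: particles 1 and 2 swap velocities; positions: p0=13/3 p1=16/3 p2=16/3; velocities now: v0=2 v1=-4 v2=2
Collision at t=1/3: particles 0 and 1 swap velocities; positions: p0=14/3 p1=14/3 p2=17/3; velocities now: v0=-4 v1=2 v2=2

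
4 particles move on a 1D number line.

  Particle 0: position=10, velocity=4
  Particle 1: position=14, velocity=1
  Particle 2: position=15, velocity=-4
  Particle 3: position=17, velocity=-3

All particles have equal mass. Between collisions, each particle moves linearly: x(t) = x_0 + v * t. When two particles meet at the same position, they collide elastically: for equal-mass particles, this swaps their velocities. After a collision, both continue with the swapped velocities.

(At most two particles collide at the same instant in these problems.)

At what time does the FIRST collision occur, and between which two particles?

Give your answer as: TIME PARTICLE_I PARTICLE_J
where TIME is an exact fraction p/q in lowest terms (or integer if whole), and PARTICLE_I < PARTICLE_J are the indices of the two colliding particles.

Answer: 1/5 1 2

Derivation:
Pair (0,1): pos 10,14 vel 4,1 -> gap=4, closing at 3/unit, collide at t=4/3
Pair (1,2): pos 14,15 vel 1,-4 -> gap=1, closing at 5/unit, collide at t=1/5
Pair (2,3): pos 15,17 vel -4,-3 -> not approaching (rel speed -1 <= 0)
Earliest collision: t=1/5 between 1 and 2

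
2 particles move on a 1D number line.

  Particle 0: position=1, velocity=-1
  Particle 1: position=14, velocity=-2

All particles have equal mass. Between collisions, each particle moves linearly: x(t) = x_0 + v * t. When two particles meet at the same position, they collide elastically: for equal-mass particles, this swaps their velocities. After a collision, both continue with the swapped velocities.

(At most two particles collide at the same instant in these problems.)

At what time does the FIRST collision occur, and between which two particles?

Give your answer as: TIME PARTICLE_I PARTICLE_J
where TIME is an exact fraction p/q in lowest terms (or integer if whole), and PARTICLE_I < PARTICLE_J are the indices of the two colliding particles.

Pair (0,1): pos 1,14 vel -1,-2 -> gap=13, closing at 1/unit, collide at t=13
Earliest collision: t=13 between 0 and 1

Answer: 13 0 1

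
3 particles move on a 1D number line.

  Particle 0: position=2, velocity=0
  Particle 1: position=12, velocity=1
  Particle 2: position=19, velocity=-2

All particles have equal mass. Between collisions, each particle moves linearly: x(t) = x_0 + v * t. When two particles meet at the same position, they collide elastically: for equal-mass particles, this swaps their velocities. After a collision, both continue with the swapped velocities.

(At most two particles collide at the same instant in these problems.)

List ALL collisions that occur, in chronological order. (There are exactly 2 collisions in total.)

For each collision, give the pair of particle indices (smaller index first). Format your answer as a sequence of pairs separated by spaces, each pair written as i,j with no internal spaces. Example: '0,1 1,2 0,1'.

Answer: 1,2 0,1

Derivation:
Collision at t=7/3: particles 1 and 2 swap velocities; positions: p0=2 p1=43/3 p2=43/3; velocities now: v0=0 v1=-2 v2=1
Collision at t=17/2: particles 0 and 1 swap velocities; positions: p0=2 p1=2 p2=41/2; velocities now: v0=-2 v1=0 v2=1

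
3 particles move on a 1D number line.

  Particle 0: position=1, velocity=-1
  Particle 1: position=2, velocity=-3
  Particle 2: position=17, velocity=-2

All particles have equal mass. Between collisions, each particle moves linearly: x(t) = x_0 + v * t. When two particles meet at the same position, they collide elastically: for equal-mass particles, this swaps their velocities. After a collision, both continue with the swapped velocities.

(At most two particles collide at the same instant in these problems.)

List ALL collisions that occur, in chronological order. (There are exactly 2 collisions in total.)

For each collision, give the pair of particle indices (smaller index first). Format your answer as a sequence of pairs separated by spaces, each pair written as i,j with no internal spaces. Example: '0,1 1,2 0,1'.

Collision at t=1/2: particles 0 and 1 swap velocities; positions: p0=1/2 p1=1/2 p2=16; velocities now: v0=-3 v1=-1 v2=-2
Collision at t=16: particles 1 and 2 swap velocities; positions: p0=-46 p1=-15 p2=-15; velocities now: v0=-3 v1=-2 v2=-1

Answer: 0,1 1,2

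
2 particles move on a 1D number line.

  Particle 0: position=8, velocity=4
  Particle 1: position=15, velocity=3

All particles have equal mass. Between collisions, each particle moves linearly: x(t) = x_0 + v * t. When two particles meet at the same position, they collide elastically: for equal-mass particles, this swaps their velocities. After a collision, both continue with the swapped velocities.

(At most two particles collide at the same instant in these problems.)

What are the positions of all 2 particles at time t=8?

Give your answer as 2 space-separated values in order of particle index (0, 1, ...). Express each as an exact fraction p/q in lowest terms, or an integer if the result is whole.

Answer: 39 40

Derivation:
Collision at t=7: particles 0 and 1 swap velocities; positions: p0=36 p1=36; velocities now: v0=3 v1=4
Advance to t=8 (no further collisions before then); velocities: v0=3 v1=4; positions = 39 40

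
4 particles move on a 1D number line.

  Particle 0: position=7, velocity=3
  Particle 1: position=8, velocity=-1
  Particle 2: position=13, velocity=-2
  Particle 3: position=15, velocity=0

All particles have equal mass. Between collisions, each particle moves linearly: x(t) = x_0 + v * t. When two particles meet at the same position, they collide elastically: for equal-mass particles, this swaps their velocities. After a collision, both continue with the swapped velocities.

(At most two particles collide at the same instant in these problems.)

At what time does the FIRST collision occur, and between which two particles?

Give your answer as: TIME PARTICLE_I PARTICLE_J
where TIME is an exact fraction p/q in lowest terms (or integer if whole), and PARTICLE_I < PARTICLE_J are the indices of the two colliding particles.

Answer: 1/4 0 1

Derivation:
Pair (0,1): pos 7,8 vel 3,-1 -> gap=1, closing at 4/unit, collide at t=1/4
Pair (1,2): pos 8,13 vel -1,-2 -> gap=5, closing at 1/unit, collide at t=5
Pair (2,3): pos 13,15 vel -2,0 -> not approaching (rel speed -2 <= 0)
Earliest collision: t=1/4 between 0 and 1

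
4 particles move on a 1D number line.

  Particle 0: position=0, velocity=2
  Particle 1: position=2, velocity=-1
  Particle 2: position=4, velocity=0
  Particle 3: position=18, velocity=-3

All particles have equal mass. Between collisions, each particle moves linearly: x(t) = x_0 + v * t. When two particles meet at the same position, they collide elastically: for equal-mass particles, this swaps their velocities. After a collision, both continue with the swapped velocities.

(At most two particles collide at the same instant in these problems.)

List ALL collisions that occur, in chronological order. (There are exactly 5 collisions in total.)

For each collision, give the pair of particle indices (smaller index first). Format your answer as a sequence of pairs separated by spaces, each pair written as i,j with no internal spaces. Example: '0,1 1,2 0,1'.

Collision at t=2/3: particles 0 and 1 swap velocities; positions: p0=4/3 p1=4/3 p2=4 p3=16; velocities now: v0=-1 v1=2 v2=0 v3=-3
Collision at t=2: particles 1 and 2 swap velocities; positions: p0=0 p1=4 p2=4 p3=12; velocities now: v0=-1 v1=0 v2=2 v3=-3
Collision at t=18/5: particles 2 and 3 swap velocities; positions: p0=-8/5 p1=4 p2=36/5 p3=36/5; velocities now: v0=-1 v1=0 v2=-3 v3=2
Collision at t=14/3: particles 1 and 2 swap velocities; positions: p0=-8/3 p1=4 p2=4 p3=28/3; velocities now: v0=-1 v1=-3 v2=0 v3=2
Collision at t=8: particles 0 and 1 swap velocities; positions: p0=-6 p1=-6 p2=4 p3=16; velocities now: v0=-3 v1=-1 v2=0 v3=2

Answer: 0,1 1,2 2,3 1,2 0,1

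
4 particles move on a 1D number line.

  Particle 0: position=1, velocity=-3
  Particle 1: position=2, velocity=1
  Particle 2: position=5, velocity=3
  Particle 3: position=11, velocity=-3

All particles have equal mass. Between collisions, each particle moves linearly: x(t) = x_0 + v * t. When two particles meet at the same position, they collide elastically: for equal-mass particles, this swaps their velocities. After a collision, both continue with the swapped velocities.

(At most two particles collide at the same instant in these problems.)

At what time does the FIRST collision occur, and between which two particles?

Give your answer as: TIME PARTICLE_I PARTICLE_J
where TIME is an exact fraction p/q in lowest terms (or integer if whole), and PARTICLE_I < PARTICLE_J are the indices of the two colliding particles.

Answer: 1 2 3

Derivation:
Pair (0,1): pos 1,2 vel -3,1 -> not approaching (rel speed -4 <= 0)
Pair (1,2): pos 2,5 vel 1,3 -> not approaching (rel speed -2 <= 0)
Pair (2,3): pos 5,11 vel 3,-3 -> gap=6, closing at 6/unit, collide at t=1
Earliest collision: t=1 between 2 and 3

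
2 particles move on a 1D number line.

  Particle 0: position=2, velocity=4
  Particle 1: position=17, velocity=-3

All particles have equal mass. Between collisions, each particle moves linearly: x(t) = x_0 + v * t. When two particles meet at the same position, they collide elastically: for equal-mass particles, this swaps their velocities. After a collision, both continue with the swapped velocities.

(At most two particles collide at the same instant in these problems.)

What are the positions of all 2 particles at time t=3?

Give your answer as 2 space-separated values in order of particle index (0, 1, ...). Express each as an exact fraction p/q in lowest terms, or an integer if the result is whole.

Answer: 8 14

Derivation:
Collision at t=15/7: particles 0 and 1 swap velocities; positions: p0=74/7 p1=74/7; velocities now: v0=-3 v1=4
Advance to t=3 (no further collisions before then); velocities: v0=-3 v1=4; positions = 8 14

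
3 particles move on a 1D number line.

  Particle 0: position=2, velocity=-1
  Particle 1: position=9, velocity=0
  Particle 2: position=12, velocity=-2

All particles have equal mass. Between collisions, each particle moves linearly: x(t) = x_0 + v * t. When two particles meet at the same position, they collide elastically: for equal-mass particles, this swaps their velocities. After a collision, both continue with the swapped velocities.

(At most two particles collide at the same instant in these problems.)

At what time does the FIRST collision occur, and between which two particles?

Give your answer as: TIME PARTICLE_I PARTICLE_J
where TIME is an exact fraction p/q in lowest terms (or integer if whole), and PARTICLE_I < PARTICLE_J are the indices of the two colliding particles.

Answer: 3/2 1 2

Derivation:
Pair (0,1): pos 2,9 vel -1,0 -> not approaching (rel speed -1 <= 0)
Pair (1,2): pos 9,12 vel 0,-2 -> gap=3, closing at 2/unit, collide at t=3/2
Earliest collision: t=3/2 between 1 and 2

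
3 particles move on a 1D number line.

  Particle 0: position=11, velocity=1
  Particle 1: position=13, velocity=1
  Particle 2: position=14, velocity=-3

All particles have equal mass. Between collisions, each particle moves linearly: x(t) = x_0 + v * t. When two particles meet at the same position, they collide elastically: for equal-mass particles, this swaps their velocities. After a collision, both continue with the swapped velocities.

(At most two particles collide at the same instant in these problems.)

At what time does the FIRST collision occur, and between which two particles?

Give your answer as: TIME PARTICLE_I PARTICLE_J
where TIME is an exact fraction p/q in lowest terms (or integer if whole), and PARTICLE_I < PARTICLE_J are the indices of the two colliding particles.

Answer: 1/4 1 2

Derivation:
Pair (0,1): pos 11,13 vel 1,1 -> not approaching (rel speed 0 <= 0)
Pair (1,2): pos 13,14 vel 1,-3 -> gap=1, closing at 4/unit, collide at t=1/4
Earliest collision: t=1/4 between 1 and 2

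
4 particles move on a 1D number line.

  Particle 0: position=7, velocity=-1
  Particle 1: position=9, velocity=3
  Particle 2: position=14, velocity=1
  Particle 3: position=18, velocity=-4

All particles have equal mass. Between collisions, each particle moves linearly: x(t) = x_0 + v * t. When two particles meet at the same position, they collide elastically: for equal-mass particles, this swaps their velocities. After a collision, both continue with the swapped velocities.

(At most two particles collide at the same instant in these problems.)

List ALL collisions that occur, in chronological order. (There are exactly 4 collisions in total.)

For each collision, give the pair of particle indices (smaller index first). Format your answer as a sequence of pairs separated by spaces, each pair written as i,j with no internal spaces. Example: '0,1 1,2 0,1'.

Collision at t=4/5: particles 2 and 3 swap velocities; positions: p0=31/5 p1=57/5 p2=74/5 p3=74/5; velocities now: v0=-1 v1=3 v2=-4 v3=1
Collision at t=9/7: particles 1 and 2 swap velocities; positions: p0=40/7 p1=90/7 p2=90/7 p3=107/7; velocities now: v0=-1 v1=-4 v2=3 v3=1
Collision at t=5/2: particles 2 and 3 swap velocities; positions: p0=9/2 p1=8 p2=33/2 p3=33/2; velocities now: v0=-1 v1=-4 v2=1 v3=3
Collision at t=11/3: particles 0 and 1 swap velocities; positions: p0=10/3 p1=10/3 p2=53/3 p3=20; velocities now: v0=-4 v1=-1 v2=1 v3=3

Answer: 2,3 1,2 2,3 0,1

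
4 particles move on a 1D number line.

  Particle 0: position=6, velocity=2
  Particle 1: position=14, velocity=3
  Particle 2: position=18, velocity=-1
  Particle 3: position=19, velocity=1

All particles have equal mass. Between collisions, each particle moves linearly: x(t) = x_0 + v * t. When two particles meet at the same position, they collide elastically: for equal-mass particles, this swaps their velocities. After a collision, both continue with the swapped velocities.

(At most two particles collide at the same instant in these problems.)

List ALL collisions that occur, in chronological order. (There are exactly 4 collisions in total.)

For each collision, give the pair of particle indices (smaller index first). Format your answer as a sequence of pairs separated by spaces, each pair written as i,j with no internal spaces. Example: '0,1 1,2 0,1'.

Answer: 1,2 2,3 0,1 1,2

Derivation:
Collision at t=1: particles 1 and 2 swap velocities; positions: p0=8 p1=17 p2=17 p3=20; velocities now: v0=2 v1=-1 v2=3 v3=1
Collision at t=5/2: particles 2 and 3 swap velocities; positions: p0=11 p1=31/2 p2=43/2 p3=43/2; velocities now: v0=2 v1=-1 v2=1 v3=3
Collision at t=4: particles 0 and 1 swap velocities; positions: p0=14 p1=14 p2=23 p3=26; velocities now: v0=-1 v1=2 v2=1 v3=3
Collision at t=13: particles 1 and 2 swap velocities; positions: p0=5 p1=32 p2=32 p3=53; velocities now: v0=-1 v1=1 v2=2 v3=3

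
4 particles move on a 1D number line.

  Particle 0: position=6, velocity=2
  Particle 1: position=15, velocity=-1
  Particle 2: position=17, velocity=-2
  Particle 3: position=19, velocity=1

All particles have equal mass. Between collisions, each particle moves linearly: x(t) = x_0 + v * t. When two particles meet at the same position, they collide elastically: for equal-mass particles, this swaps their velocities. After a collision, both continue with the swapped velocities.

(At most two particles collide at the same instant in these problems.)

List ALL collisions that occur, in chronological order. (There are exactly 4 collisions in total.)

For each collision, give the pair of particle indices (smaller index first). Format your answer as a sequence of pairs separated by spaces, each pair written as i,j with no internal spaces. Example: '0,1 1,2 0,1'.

Answer: 1,2 0,1 1,2 2,3

Derivation:
Collision at t=2: particles 1 and 2 swap velocities; positions: p0=10 p1=13 p2=13 p3=21; velocities now: v0=2 v1=-2 v2=-1 v3=1
Collision at t=11/4: particles 0 and 1 swap velocities; positions: p0=23/2 p1=23/2 p2=49/4 p3=87/4; velocities now: v0=-2 v1=2 v2=-1 v3=1
Collision at t=3: particles 1 and 2 swap velocities; positions: p0=11 p1=12 p2=12 p3=22; velocities now: v0=-2 v1=-1 v2=2 v3=1
Collision at t=13: particles 2 and 3 swap velocities; positions: p0=-9 p1=2 p2=32 p3=32; velocities now: v0=-2 v1=-1 v2=1 v3=2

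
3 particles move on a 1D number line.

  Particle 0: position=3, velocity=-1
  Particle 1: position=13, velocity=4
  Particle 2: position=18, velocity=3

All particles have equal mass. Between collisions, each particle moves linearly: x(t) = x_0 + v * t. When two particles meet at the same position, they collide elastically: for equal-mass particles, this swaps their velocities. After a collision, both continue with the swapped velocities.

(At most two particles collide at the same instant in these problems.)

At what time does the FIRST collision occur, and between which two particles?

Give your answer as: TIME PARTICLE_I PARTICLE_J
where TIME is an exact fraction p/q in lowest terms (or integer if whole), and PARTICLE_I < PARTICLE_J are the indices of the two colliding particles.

Answer: 5 1 2

Derivation:
Pair (0,1): pos 3,13 vel -1,4 -> not approaching (rel speed -5 <= 0)
Pair (1,2): pos 13,18 vel 4,3 -> gap=5, closing at 1/unit, collide at t=5
Earliest collision: t=5 between 1 and 2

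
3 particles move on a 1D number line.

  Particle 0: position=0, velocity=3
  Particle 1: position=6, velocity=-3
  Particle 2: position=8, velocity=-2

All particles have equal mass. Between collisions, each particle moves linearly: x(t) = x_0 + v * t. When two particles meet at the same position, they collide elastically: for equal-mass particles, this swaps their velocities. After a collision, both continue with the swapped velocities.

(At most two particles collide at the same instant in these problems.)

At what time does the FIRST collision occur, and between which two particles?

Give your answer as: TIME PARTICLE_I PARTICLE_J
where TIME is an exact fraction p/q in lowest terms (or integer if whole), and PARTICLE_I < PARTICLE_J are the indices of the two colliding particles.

Answer: 1 0 1

Derivation:
Pair (0,1): pos 0,6 vel 3,-3 -> gap=6, closing at 6/unit, collide at t=1
Pair (1,2): pos 6,8 vel -3,-2 -> not approaching (rel speed -1 <= 0)
Earliest collision: t=1 between 0 and 1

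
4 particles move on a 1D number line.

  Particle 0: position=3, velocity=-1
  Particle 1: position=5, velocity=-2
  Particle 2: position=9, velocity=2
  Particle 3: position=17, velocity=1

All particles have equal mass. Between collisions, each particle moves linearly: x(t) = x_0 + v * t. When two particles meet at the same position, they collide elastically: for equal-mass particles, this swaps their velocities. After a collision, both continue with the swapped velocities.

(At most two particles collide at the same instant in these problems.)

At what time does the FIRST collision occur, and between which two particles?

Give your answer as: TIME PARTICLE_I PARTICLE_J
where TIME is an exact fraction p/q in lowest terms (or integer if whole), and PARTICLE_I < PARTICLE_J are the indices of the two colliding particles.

Pair (0,1): pos 3,5 vel -1,-2 -> gap=2, closing at 1/unit, collide at t=2
Pair (1,2): pos 5,9 vel -2,2 -> not approaching (rel speed -4 <= 0)
Pair (2,3): pos 9,17 vel 2,1 -> gap=8, closing at 1/unit, collide at t=8
Earliest collision: t=2 between 0 and 1

Answer: 2 0 1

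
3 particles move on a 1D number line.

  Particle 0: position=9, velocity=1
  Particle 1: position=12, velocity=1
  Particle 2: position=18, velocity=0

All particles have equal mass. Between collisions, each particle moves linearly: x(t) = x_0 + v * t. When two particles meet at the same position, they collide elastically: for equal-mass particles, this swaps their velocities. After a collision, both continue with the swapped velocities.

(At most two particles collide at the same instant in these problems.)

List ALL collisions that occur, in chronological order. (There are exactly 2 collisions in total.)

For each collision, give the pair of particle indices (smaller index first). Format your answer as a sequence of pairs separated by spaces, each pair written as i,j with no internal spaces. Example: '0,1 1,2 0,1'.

Answer: 1,2 0,1

Derivation:
Collision at t=6: particles 1 and 2 swap velocities; positions: p0=15 p1=18 p2=18; velocities now: v0=1 v1=0 v2=1
Collision at t=9: particles 0 and 1 swap velocities; positions: p0=18 p1=18 p2=21; velocities now: v0=0 v1=1 v2=1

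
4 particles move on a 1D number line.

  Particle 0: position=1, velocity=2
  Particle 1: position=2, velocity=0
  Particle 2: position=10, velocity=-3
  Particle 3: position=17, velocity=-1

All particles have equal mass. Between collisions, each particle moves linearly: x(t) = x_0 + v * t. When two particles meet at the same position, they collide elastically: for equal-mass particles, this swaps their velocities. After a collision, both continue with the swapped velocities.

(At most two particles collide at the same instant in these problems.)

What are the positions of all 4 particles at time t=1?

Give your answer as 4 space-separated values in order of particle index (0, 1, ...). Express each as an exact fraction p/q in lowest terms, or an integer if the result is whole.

Collision at t=1/2: particles 0 and 1 swap velocities; positions: p0=2 p1=2 p2=17/2 p3=33/2; velocities now: v0=0 v1=2 v2=-3 v3=-1
Advance to t=1 (no further collisions before then); velocities: v0=0 v1=2 v2=-3 v3=-1; positions = 2 3 7 16

Answer: 2 3 7 16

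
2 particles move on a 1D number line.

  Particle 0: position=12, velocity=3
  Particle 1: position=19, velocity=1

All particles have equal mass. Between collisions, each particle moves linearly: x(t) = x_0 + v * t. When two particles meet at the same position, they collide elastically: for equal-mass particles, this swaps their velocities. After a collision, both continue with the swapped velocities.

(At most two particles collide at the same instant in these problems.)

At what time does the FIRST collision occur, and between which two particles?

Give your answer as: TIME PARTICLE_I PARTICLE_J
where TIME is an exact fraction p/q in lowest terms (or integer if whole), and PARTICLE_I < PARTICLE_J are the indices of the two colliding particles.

Answer: 7/2 0 1

Derivation:
Pair (0,1): pos 12,19 vel 3,1 -> gap=7, closing at 2/unit, collide at t=7/2
Earliest collision: t=7/2 between 0 and 1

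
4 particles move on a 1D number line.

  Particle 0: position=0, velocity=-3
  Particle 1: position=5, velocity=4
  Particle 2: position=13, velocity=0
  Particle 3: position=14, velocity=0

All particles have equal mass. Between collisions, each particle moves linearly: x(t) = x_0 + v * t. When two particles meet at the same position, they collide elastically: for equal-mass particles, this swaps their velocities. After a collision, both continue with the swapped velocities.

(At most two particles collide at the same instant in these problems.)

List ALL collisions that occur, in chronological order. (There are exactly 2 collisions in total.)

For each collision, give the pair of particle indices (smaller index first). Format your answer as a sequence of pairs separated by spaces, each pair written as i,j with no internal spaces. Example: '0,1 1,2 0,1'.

Answer: 1,2 2,3

Derivation:
Collision at t=2: particles 1 and 2 swap velocities; positions: p0=-6 p1=13 p2=13 p3=14; velocities now: v0=-3 v1=0 v2=4 v3=0
Collision at t=9/4: particles 2 and 3 swap velocities; positions: p0=-27/4 p1=13 p2=14 p3=14; velocities now: v0=-3 v1=0 v2=0 v3=4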